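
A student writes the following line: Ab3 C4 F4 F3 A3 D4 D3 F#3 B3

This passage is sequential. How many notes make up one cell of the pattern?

There are 9 notes; a 3-note unit gives 3 cells:
Ab3 C4 F4 | F3 A3 D4 | D3 F#3 B3
Every group is a transposition down a 3rd of the one before; no shorter unit works.

3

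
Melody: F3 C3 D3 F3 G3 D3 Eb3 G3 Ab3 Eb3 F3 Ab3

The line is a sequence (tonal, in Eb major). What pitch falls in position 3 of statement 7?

C4

With 4-note cells, note 3 of each statement runs D3, Eb3, F3.
Carrying that up a 2nd forward: G3 → Ab3 → Bb3 → C4.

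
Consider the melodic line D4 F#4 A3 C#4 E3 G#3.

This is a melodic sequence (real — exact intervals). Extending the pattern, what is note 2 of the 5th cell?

A#2

The unit is 2 notes. Position-2 pitches of the 3 shown cells: F#4, C#4, G#3.
Carrying that down a 4th forward: D#3 → A#2.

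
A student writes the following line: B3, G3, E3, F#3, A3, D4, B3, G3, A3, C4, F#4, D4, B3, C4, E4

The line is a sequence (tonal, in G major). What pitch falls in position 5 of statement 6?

D5

The unit is 5 notes. Position-5 pitches of the 3 shown cells: A3, C4, E4.
Extending up a 3rd: G4 → B4 → D5.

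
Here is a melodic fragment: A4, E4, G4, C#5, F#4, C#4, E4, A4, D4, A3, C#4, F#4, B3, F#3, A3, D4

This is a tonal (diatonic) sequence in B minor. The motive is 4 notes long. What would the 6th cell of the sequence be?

Unit = 4 notes; the statements start on A4, F#4, D4, B3, moving down a 3rd each time.
Carrying on: G3 → E3.
From E3 the diatonic shape gives E3 B2 D3 G3.

E3 B2 D3 G3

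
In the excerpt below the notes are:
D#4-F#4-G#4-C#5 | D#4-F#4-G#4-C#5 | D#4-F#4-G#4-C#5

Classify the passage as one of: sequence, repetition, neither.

Each 4-note cell is identical (D#4 F#4 G#4 C#5), restated at the same pitch.

repetition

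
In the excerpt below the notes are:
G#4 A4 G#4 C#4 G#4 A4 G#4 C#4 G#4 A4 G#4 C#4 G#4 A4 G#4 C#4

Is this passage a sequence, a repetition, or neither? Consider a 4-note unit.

repetition

Each 4-note cell is identical (G#4 A4 G#4 C#4), restated at the same pitch.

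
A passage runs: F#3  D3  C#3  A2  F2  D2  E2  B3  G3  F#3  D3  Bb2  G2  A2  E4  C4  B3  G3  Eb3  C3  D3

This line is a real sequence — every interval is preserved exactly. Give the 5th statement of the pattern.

With a 7-note motive the entries are F#3, B3, E4, each up a 4th from the previous.
Extending up a 4th: A4 → D5.
Statement 5 starts on D5 and keeps the same exact contour: D5 Bb4 A4 F4 Db4 Bb3 C4.

D5 Bb4 A4 F4 Db4 Bb3 C4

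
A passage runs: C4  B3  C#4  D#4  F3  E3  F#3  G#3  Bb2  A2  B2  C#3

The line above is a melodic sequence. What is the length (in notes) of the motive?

4

There are 12 notes; a 4-note unit gives 3 cells:
C4 B3 C#4 D#4 | F3 E3 F#3 G#3 | Bb2 A2 B2 C#3
That's a consistent down a 5th shift per cell, and no other grouping gives one.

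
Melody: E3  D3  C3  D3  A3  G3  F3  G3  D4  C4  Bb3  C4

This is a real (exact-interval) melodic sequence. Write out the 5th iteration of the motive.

Taking 4-note groups, the heads are E3, A3, D4: the pattern moves up a 4th.
Carrying on: G4 → C5.
From C5 the exact shape gives C5 Bb4 Ab4 Bb4.

C5 Bb4 Ab4 Bb4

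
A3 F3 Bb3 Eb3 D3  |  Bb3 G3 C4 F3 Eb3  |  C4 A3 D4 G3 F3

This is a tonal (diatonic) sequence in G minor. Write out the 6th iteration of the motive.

With a 5-note motive the entries are A3, Bb3, C4, each up a 2nd from the previous.
Carrying on: D4 → Eb4 → F4.
Statement 6 starts on F4 and keeps the same diatonic contour: F4 D4 G4 C4 Bb3.

F4 D4 G4 C4 Bb3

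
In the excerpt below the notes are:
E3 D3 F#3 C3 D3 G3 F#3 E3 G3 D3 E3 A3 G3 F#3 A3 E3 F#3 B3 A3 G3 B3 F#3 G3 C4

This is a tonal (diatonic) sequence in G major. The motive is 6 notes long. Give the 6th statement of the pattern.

The 6-note cells begin on E3, F#3, G3, A3 — each up a 2nd from the last.
Carrying on: B3 → C4.
From C4 the diatonic shape gives C4 B3 D4 A3 B3 E4.

C4 B3 D4 A3 B3 E4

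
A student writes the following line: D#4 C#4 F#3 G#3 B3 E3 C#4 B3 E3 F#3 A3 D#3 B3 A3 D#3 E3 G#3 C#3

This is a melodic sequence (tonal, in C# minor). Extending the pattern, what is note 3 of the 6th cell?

The unit is 6 notes. Position-3 pitches of the 3 shown cells: F#3, E3, D#3.
Carrying that down a 2nd forward: C#3 → B2 → A2.

A2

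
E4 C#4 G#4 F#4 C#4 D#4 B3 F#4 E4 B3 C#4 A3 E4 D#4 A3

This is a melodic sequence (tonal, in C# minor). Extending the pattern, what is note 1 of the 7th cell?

With 5-note cells, note 1 of each statement runs E4, D#4, C#4.
Carrying that down a 2nd forward: B3 → A3 → G#3 → F#3.

F#3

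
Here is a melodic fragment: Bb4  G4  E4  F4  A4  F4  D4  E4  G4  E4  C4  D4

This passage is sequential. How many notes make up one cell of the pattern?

4

There are 12 notes; a 4-note unit gives 3 cells:
Bb4 G4 E4 F4 | A4 F4 D4 E4 | G4 E4 C4 D4
That's a consistent down a 2nd shift per cell, and no other grouping gives one.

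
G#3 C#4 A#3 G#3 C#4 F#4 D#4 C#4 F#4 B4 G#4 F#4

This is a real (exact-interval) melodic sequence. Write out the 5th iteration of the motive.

E5 A5 F#5 E5

The 4-note cells begin on G#3, C#4, F#4 — each up a 4th from the last.
Carrying on: B4 → E5.
So cell 5 is E5 A5 F#5 E5.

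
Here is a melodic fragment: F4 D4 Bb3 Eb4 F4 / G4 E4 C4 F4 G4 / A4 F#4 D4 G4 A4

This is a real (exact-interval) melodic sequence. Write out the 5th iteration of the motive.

C#5 A#4 F#4 B4 C#5

The 5-note cells begin on F4, G4, A4 — each up a 2nd from the last.
Carrying on: B4 → C#5.
Statement 5 starts on C#5 and keeps the same exact contour: C#5 A#4 F#4 B4 C#5.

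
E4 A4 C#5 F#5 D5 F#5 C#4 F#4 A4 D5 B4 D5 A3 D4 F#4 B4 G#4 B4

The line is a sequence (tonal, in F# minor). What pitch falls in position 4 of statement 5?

E4

The unit is 6 notes. Position-4 pitches of the 3 shown cells: F#5, D5, B4.
Carrying that down a 3rd forward: G#4 → E4.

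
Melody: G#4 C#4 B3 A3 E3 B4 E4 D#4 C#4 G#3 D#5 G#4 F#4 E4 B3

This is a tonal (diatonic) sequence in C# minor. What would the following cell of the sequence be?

F#5 B4 A4 G#4 D#4

Unit = 5 notes; the statements start on G#4, B4, D#5, moving up a 3rd each time.
So cell 4 is F#5 B4 A4 G#4 D#4.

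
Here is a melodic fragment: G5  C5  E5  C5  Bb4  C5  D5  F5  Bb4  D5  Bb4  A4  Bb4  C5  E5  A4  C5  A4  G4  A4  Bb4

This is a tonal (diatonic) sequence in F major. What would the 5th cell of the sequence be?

C5 F4 A4 F4 E4 F4 G4

The 7-note cells begin on G5, F5, E5 — each down a 2nd from the last.
Continuing the starts: D5 → C5.
From C5 the diatonic shape gives C5 F4 A4 F4 E4 F4 G4.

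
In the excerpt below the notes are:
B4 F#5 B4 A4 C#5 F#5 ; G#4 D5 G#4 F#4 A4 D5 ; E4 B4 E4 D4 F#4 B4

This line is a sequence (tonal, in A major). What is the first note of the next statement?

C#4

Taking 6-note groups, the heads are B4, G#4, E4: the pattern moves down a 3rd.
The next head, down a 3rd from E4, is C#4.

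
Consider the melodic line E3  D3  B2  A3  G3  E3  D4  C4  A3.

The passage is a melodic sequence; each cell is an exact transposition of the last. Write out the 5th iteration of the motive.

C5 Bb4 G4

The 3-note cells begin on E3, A3, D4 — each up a 4th from the last.
Carrying on: G4 → C5.
So cell 5 is C5 Bb4 G4.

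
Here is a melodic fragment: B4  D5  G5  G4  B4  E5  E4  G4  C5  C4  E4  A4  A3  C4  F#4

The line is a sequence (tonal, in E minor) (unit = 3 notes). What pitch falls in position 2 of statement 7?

With 3-note cells, note 2 of each statement runs D5, B4, G4, E4, C4.
Extending down a 3rd: A3 → F#3.

F#3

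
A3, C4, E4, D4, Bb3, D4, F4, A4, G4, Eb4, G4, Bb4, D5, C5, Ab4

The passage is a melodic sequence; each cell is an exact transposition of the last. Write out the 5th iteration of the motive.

F5 Ab5 C6 Bb5 Gb5

Unit = 5 notes; the statements start on A3, D4, G4, moving up a 4th each time.
Extending up a 4th: C5 → F5.
Statement 5 starts on F5 and keeps the same exact contour: F5 Ab5 C6 Bb5 Gb5.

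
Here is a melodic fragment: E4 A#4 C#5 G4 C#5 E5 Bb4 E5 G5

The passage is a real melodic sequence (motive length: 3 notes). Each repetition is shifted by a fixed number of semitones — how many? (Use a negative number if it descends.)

3

Taking 3-note groups, the heads are E4, G4, Bb4: the pattern moves up a 3rd.
E4→G4 is 67 − 64 = 3 semitones.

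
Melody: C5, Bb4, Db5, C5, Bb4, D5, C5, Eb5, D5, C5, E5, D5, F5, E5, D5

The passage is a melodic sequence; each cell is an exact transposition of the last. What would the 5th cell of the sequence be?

With a 5-note motive the entries are C5, D5, E5, each up a 2nd from the previous.
Continuing the starts: F#5 → G#5.
Statement 5 starts on G#5 and keeps the same exact contour: G#5 F#5 A5 G#5 F#5.

G#5 F#5 A5 G#5 F#5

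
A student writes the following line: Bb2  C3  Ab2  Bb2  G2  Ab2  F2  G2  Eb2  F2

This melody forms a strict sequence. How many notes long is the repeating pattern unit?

2

10 notes total. Splitting into 5 groups of 2:
Bb2 C3 | Ab2 Bb2 | G2 Ab2 | F2 G2 | Eb2 F2
Each cell is the previous one down a 2nd — so the unit is 2 notes.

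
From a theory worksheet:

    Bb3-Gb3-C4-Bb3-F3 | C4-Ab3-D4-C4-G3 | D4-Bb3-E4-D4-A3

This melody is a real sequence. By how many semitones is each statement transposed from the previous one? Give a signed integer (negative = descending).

2

The 5-note cells begin on Bb3, C4, D4 — each up a 2nd from the last.
Bb3→C4 is 60 − 58 = 2 semitones.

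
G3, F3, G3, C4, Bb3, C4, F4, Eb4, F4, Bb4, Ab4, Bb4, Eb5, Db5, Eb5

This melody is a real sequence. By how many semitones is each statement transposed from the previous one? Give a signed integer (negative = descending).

5

The 3-note cells begin on G3, C4, F4, Bb4, Eb5 — each up a 4th from the last.
G3→C4 is 60 − 55 = 5 semitones.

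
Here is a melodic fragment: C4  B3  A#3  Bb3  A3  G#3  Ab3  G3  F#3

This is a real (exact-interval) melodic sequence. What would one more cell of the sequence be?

Unit = 3 notes; the statements start on C4, Bb3, Ab3, moving down a 2nd each time.
From Gb3 the exact shape gives Gb3 F3 E3.

Gb3 F3 E3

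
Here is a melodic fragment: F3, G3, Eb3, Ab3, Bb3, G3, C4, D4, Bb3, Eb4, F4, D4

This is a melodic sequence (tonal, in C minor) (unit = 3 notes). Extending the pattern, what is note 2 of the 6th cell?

C5

Grouping in 3s, the 2nd note of each cell is G3, Bb3, D4, F4.
Extending up a 3rd: Ab4 → C5.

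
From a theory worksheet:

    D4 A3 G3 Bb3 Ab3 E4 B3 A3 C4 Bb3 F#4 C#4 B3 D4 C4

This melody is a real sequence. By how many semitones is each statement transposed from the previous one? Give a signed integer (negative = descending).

2

The 5-note cells begin on D4, E4, F#4 — each up a 2nd from the last.
Counting half-steps from D4 to E4: 2.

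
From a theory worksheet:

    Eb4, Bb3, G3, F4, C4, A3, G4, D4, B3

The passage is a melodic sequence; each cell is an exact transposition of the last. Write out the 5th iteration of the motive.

B4 F#4 D#4

The 3-note cells begin on Eb4, F4, G4 — each up a 2nd from the last.
Carrying on: A4 → B4.
From B4 the exact shape gives B4 F#4 D#4.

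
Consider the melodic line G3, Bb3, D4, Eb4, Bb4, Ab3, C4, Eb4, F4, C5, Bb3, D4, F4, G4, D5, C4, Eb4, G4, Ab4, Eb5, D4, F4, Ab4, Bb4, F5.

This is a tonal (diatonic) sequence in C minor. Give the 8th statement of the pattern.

G4 Bb4 D5 Eb5 Bb5

Taking 5-note groups, the heads are G3, Ab3, Bb3, C4, D4: the pattern moves up a 2nd.
Continuing the starts: Eb4 → F4 → G4.
From G4 the diatonic shape gives G4 Bb4 D5 Eb5 Bb5.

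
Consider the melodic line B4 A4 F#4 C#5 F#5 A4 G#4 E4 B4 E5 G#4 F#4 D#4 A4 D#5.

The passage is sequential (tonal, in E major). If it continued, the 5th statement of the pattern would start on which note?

Unit = 5 notes; the statements start on B4, A4, G#4, moving down a 2nd each time.
Continuing: F#4 → E4. Statement 5 starts on E4.

E4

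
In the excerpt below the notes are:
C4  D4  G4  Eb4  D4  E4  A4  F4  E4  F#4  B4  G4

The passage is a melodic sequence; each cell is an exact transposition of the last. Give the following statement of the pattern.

The 4-note cells begin on C4, D4, E4 — each up a 2nd from the last.
So cell 4 is F#4 G#4 C#5 A4.

F#4 G#4 C#5 A4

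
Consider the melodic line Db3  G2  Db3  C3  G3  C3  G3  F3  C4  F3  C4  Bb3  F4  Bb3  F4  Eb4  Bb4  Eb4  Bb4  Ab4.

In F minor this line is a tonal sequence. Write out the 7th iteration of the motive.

Ab5 Db5 Ab5 G5

The 4-note cells begin on Db3, G3, C4, F4, Bb4 — each up a 4th from the last.
Carrying on: Eb5 → Ab5.
From Ab5 the diatonic shape gives Ab5 Db5 Ab5 G5.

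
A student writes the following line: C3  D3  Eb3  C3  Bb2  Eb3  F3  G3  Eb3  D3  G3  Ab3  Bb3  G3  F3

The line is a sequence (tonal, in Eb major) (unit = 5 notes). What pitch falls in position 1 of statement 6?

The unit is 5 notes. Position-1 pitches of the 3 shown cells: C3, Eb3, G3.
Each moves up a 3rd. Continuing: Bb3 → D4 → F4.

F4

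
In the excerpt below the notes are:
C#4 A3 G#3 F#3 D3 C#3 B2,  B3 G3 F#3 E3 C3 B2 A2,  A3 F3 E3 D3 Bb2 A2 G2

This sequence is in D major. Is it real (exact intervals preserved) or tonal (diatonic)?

real

Each cell has the same semitone pattern (-4, -1, -2, -4, -1, -2) — intervals are preserved exactly.
And G#3 lies outside D major, so the sequence is real rather than tonal.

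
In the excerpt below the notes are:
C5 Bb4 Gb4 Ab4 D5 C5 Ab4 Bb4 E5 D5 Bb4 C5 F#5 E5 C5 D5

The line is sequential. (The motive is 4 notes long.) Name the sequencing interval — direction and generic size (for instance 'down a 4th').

The 4-note cells begin on C5, D5, E5, F#5 — each up a 2nd from the last.
From C5 to D5: up a 2nd.

up a 2nd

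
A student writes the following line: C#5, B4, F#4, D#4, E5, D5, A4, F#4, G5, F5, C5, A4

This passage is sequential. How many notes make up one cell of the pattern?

There are 12 notes; a 4-note unit gives 3 cells:
C#5 B4 F#4 D#4 | E5 D5 A4 F#4 | G5 F5 C5 A4
Each cell is the previous one up a 3rd — so the unit is 4 notes.

4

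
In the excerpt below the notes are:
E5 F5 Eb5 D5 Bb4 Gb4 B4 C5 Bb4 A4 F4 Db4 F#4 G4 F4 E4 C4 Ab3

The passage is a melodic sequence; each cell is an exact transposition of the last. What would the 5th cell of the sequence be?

G#3 A3 G3 F#3 D3 Bb2

The 6-note cells begin on E5, B4, F#4 — each down a 4th from the last.
Continuing the starts: C#4 → G#3.
From G#3 the exact shape gives G#3 A3 G3 F#3 D3 Bb2.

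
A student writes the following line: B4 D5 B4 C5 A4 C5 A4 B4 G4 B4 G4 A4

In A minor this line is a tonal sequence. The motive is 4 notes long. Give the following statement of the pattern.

Taking 4-note groups, the heads are B4, A4, G4: the pattern moves down a 2nd.
Statement 4 starts on F4 and keeps the same diatonic contour: F4 A4 F4 G4.

F4 A4 F4 G4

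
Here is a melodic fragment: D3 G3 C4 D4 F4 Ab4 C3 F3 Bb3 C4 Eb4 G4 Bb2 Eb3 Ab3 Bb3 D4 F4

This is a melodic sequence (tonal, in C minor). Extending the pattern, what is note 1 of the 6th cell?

The unit is 6 notes. Position-1 pitches of the 3 shown cells: D3, C3, Bb2.
Each moves down a 2nd. Continuing: Ab2 → G2 → F2.

F2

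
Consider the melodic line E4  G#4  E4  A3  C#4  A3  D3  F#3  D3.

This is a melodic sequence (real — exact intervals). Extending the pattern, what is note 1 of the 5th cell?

With 3-note cells, note 1 of each statement runs E4, A3, D3.
Each moves down a 5th. Continuing: G2 → C2.

C2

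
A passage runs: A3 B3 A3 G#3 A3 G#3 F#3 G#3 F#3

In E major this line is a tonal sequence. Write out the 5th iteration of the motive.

D#3 E3 D#3

Unit = 3 notes; the statements start on A3, G#3, F#3, moving down a 2nd each time.
Carrying on: E3 → D#3.
Statement 5 starts on D#3 and keeps the same diatonic contour: D#3 E3 D#3.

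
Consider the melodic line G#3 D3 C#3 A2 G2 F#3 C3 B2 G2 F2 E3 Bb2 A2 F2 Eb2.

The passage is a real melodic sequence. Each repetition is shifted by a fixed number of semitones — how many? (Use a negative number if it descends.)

Taking 5-note groups, the heads are G#3, F#3, E3: the pattern moves down a 2nd.
G#3 to F#3 spans -2 semitones.

-2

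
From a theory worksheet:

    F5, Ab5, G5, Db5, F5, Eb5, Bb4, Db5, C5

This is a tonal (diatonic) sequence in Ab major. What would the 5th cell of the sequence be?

Taking 3-note groups, the heads are F5, Db5, Bb4: the pattern moves down a 3rd.
Carrying on: G4 → Eb4.
Statement 5 starts on Eb4 and keeps the same diatonic contour: Eb4 G4 F4.

Eb4 G4 F4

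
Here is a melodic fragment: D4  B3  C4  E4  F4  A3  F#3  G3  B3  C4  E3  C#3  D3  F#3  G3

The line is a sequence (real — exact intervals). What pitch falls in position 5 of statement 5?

A2

With 5-note cells, note 5 of each statement runs F4, C4, G3.
Carrying that down a 4th forward: D3 → A2.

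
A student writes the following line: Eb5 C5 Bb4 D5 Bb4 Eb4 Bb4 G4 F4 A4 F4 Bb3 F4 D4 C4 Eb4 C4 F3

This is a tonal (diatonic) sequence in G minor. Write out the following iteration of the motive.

C4 A3 G3 Bb3 G3 C3

Taking 6-note groups, the heads are Eb5, Bb4, F4: the pattern moves down a 4th.
From C4 the diatonic shape gives C4 A3 G3 Bb3 G3 C3.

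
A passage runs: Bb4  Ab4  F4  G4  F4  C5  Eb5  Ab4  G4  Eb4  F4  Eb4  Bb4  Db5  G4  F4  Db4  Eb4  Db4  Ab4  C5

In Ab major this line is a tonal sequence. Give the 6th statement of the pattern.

The 7-note cells begin on Bb4, Ab4, G4 — each down a 2nd from the last.
Carrying on: F4 → Eb4 → Db4.
So cell 6 is Db4 C4 Ab3 Bb3 Ab3 Eb4 G4.

Db4 C4 Ab3 Bb3 Ab3 Eb4 G4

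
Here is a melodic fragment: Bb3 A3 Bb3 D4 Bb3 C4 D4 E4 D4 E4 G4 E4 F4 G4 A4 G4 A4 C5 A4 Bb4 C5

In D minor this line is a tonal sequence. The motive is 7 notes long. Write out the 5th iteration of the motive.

Taking 7-note groups, the heads are Bb3, E4, A4: the pattern moves up a 4th.
Extending up a 4th: D5 → G5.
So cell 5 is G5 F5 G5 Bb5 G5 A5 Bb5.

G5 F5 G5 Bb5 G5 A5 Bb5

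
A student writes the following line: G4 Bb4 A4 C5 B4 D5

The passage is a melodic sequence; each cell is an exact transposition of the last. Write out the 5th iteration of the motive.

D#5 F#5

With a 2-note motive the entries are G4, A4, B4, each up a 2nd from the previous.
Continuing the starts: C#5 → D#5.
Statement 5 starts on D#5 and keeps the same exact contour: D#5 F#5.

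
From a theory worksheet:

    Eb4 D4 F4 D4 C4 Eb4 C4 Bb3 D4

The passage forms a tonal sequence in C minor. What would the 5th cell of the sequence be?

The 3-note cells begin on Eb4, D4, C4 — each down a 2nd from the last.
Carrying on: Bb3 → Ab3.
Statement 5 starts on Ab3 and keeps the same diatonic contour: Ab3 G3 Bb3.

Ab3 G3 Bb3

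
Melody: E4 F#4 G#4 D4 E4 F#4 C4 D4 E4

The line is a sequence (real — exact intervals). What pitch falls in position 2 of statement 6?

Grouping in 3s, the 2nd note of each cell is F#4, E4, D4.
Each moves down a 2nd. Continuing: C4 → Bb3 → Ab3.

Ab3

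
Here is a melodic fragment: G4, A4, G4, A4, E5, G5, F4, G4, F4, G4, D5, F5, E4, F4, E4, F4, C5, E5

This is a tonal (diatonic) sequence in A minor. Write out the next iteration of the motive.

D4 E4 D4 E4 B4 D5

Taking 6-note groups, the heads are G4, F4, E4: the pattern moves down a 2nd.
From D4 the diatonic shape gives D4 E4 D4 E4 B4 D5.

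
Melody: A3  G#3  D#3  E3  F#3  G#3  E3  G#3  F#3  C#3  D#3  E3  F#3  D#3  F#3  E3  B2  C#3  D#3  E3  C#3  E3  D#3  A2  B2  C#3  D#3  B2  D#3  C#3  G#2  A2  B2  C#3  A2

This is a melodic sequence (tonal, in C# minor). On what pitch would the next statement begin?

C#3

Taking 7-note groups, the heads are A3, G#3, F#3, E3, D#3: the pattern moves down a 2nd.
One more step down a 2nd gives C#3.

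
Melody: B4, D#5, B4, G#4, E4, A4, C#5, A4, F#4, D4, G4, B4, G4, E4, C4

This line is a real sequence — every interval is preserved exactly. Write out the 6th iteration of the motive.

Unit = 5 notes; the statements start on B4, A4, G4, moving down a 2nd each time.
Continuing the starts: F4 → Eb4 → Db4.
From Db4 the exact shape gives Db4 F4 Db4 Bb3 Gb3.

Db4 F4 Db4 Bb3 Gb3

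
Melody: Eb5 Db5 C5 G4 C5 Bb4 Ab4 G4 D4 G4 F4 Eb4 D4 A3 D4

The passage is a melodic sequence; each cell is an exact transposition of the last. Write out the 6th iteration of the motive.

D3 C3 B2 F#2 B2

With a 5-note motive the entries are Eb5, Bb4, F4, each down a 4th from the previous.
Carrying on: C4 → G3 → D3.
So cell 6 is D3 C3 B2 F#2 B2.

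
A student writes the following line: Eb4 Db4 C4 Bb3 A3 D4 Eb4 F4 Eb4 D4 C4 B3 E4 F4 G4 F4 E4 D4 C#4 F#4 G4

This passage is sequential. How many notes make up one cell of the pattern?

7

Try groups of 7 (3 cells in 21 notes):
Eb4 Db4 C4 Bb3 A3 D4 Eb4 | F4 Eb4 D4 C4 B3 E4 F4 | G4 F4 E4 D4 C#4 F#4 G4
Every group is a transposition up a 2nd of the one before; no shorter unit works.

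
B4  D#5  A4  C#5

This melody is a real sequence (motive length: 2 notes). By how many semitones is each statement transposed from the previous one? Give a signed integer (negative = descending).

With a 2-note motive the entries are B4, A4, each down a 2nd from the previous.
B4 to A4 spans -2 semitones.

-2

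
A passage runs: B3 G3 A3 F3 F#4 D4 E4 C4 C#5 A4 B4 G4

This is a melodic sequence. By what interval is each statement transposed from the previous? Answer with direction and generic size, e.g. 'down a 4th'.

The 4-note cells begin on B3, F#4, C#5 — each up a 5th from the last.
From B3 to F#4: up a 5th.

up a 5th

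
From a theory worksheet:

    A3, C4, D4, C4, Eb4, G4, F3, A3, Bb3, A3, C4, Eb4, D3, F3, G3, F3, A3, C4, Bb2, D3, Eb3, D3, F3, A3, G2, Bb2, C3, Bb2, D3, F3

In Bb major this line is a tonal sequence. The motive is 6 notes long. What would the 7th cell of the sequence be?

With a 6-note motive the entries are A3, F3, D3, Bb2, G2, each down a 3rd from the previous.
Continuing the starts: Eb2 → C2.
From C2 the diatonic shape gives C2 Eb2 F2 Eb2 G2 Bb2.

C2 Eb2 F2 Eb2 G2 Bb2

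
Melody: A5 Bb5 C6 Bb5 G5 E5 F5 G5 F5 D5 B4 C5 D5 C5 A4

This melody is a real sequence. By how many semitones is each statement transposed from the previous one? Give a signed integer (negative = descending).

-5

Taking 5-note groups, the heads are A5, E5, B4: the pattern moves down a 4th.
Counting half-steps from A5 to E5: -5.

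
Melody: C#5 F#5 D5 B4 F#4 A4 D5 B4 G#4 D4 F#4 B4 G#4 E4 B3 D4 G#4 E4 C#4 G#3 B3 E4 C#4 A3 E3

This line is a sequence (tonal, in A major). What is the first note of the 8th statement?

Unit = 5 notes; the statements start on C#5, A4, F#4, D4, B3, moving down a 3rd each time.
Continuing: G#3 → E3 → C#3. Statement 8 starts on C#3.

C#3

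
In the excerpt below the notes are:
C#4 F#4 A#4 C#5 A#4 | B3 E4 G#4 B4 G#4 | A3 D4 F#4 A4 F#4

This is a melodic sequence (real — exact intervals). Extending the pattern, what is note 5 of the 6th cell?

Grouping in 5s, the 5th note of each cell is A#4, G#4, F#4.
Extending down a 2nd: E4 → D4 → C4.

C4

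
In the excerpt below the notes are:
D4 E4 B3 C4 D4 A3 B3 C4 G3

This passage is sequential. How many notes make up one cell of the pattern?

3

Try groups of 3 (3 cells in 9 notes):
D4 E4 B3 | C4 D4 A3 | B3 C4 G3
That's a consistent down a 2nd shift per cell, and no other grouping gives one.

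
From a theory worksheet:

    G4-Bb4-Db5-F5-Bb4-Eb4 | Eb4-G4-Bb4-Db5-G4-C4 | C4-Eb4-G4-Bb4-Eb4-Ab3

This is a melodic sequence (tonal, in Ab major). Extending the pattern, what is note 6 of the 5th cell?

Grouping in 6s, the 6th note of each cell is Eb4, C4, Ab3.
Carrying that down a 3rd forward: F3 → Db3.

Db3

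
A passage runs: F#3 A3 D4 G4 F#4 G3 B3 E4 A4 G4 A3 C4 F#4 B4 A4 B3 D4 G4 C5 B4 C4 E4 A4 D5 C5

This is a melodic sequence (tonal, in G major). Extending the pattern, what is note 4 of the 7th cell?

Grouping in 5s, the 4th note of each cell is G4, A4, B4, C5, D5.
Each moves up a 2nd. Continuing: E5 → F#5.

F#5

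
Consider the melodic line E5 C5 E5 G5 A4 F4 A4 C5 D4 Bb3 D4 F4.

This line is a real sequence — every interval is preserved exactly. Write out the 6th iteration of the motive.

Taking 4-note groups, the heads are E5, A4, D4: the pattern moves down a 5th.
Carrying on: G3 → C3 → F2.
From F2 the exact shape gives F2 Db2 F2 Ab2.

F2 Db2 F2 Ab2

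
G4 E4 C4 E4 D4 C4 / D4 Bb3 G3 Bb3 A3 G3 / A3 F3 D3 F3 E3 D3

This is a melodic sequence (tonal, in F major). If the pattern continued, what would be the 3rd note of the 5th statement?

E2

The unit is 6 notes. Position-3 pitches of the 3 shown cells: C4, G3, D3.
Each moves down a 4th. Continuing: A2 → E2.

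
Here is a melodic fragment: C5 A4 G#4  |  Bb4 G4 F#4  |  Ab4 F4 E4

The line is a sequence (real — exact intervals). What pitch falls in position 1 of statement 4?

Grouping in 3s, the 1st note of each cell is C5, Bb4, Ab4.
Each moves down a 2nd; the next is Gb4.

Gb4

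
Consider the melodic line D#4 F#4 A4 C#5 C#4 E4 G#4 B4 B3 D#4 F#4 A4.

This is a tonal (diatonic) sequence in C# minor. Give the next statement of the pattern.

A3 C#4 E4 G#4

With a 4-note motive the entries are D#4, C#4, B3, each down a 2nd from the previous.
Statement 4 starts on A3 and keeps the same diatonic contour: A3 C#4 E4 G#4.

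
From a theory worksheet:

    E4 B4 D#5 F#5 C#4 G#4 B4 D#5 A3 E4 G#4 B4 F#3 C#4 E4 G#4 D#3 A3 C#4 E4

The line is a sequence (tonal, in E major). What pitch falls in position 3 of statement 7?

F#3

With 4-note cells, note 3 of each statement runs D#5, B4, G#4, E4, C#4.
Carrying that down a 3rd forward: A3 → F#3.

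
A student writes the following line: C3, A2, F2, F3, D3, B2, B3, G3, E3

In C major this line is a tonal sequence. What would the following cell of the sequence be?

E4 C4 A3

The 3-note cells begin on C3, F3, B3 — each up a 4th from the last.
From E4 the diatonic shape gives E4 C4 A3.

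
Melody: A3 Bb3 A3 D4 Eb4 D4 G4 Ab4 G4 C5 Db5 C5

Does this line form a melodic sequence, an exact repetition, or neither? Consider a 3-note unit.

sequence

Each 3-note cell is the previous one transposed up a 4th.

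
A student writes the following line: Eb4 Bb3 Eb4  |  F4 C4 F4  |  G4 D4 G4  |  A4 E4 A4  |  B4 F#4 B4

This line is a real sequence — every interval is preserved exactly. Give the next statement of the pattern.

C#5 G#4 C#5

With a 3-note motive the entries are Eb4, F4, G4, A4, B4, each up a 2nd from the previous.
Statement 6 starts on C#5 and keeps the same exact contour: C#5 G#4 C#5.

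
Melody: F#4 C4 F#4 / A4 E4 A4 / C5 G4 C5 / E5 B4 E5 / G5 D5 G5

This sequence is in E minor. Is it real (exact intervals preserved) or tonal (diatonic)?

Every note is diatonic to E minor.
Cell 1 has -6 semitones from note 1 to 2, but cell 2 has -5 — the interval quality changes while the contour stays the same, which is the hallmark of a tonal sequence.

tonal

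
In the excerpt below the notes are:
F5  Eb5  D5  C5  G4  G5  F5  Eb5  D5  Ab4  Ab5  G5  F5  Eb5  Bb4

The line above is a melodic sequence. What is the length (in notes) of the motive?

There are 15 notes; a 5-note unit gives 3 cells:
F5 Eb5 D5 C5 G4 | G5 F5 Eb5 D5 Ab4 | Ab5 G5 F5 Eb5 Bb4
That's a consistent up a 2nd shift per cell, and no other grouping gives one.

5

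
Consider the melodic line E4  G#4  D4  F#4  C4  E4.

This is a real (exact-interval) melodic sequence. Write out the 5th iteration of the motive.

Ab3 C4

Unit = 2 notes; the statements start on E4, D4, C4, moving down a 2nd each time.
Carrying on: Bb3 → Ab3.
From Ab3 the exact shape gives Ab3 C4.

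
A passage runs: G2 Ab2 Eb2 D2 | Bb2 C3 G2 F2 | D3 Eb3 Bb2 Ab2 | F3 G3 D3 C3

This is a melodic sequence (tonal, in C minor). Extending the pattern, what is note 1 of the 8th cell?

G4

With 4-note cells, note 1 of each statement runs G2, Bb2, D3, F3.
Each moves up a 3rd. Continuing: Ab3 → C4 → Eb4 → G4.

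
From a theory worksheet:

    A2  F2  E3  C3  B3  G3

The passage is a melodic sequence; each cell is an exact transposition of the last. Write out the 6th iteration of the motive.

The 2-note cells begin on A2, E3, B3 — each up a 5th from the last.
Extending up a 5th: F#4 → C#5 → G#5.
From G#5 the exact shape gives G#5 E5.

G#5 E5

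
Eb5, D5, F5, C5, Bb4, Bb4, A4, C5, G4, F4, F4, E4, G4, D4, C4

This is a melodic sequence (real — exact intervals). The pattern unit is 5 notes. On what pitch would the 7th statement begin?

Unit = 5 notes; the statements start on Eb5, Bb4, F4, moving down a 4th each time.
Continuing: C4 → G3 → D3 → A2. Statement 7 starts on A2.

A2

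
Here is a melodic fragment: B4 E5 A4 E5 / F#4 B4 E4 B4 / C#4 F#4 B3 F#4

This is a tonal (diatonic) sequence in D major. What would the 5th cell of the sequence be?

D3 G3 C#3 G3

Taking 4-note groups, the heads are B4, F#4, C#4: the pattern moves down a 4th.
Continuing the starts: G3 → D3.
So cell 5 is D3 G3 C#3 G3.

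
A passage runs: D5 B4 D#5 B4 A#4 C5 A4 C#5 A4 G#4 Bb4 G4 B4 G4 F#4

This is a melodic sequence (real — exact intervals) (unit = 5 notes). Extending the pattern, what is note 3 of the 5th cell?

With 5-note cells, note 3 of each statement runs D#5, C#5, B4.
Carrying that down a 2nd forward: A4 → G4.

G4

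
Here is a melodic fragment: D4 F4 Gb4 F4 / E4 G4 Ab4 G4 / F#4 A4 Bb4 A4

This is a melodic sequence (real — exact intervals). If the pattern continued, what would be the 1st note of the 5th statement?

A#4

With 4-note cells, note 1 of each statement runs D4, E4, F#4.
Each moves up a 2nd. Continuing: G#4 → A#4.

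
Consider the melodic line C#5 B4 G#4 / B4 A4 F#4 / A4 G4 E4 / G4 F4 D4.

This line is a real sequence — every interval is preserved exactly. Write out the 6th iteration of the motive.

Taking 3-note groups, the heads are C#5, B4, A4, G4: the pattern moves down a 2nd.
Carrying on: F4 → Eb4.
So cell 6 is Eb4 Db4 Bb3.

Eb4 Db4 Bb3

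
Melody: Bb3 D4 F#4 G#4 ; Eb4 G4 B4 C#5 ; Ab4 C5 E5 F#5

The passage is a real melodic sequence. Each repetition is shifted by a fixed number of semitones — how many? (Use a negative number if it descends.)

Taking 4-note groups, the heads are Bb3, Eb4, Ab4: the pattern moves up a 4th.
Bb3 to Eb4 spans +5 semitones.

5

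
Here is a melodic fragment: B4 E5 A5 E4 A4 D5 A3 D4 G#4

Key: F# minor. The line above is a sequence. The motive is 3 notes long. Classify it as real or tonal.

Every note is diatonic to F# minor.
Cell 1 has +5 semitones from note 2 to 3, but cell 3 has +6 — the interval quality changes while the contour stays the same, which is the hallmark of a tonal sequence.

tonal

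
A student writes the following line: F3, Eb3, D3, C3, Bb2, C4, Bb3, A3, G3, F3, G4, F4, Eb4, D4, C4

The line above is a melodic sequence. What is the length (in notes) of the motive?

15 notes total. Splitting into 3 groups of 5:
F3 Eb3 D3 C3 Bb2 | C4 Bb3 A3 G3 F3 | G4 F4 Eb4 D4 C4
That's a consistent up a 5th shift per cell, and no other grouping gives one.

5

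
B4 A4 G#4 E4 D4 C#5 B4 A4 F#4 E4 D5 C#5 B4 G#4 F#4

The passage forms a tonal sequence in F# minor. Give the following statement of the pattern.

With a 5-note motive the entries are B4, C#5, D5, each up a 2nd from the previous.
Statement 4 starts on E5 and keeps the same diatonic contour: E5 D5 C#5 A4 G#4.

E5 D5 C#5 A4 G#4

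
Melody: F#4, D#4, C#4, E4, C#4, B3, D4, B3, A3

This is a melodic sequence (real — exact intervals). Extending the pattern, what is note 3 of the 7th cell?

Db3

With 3-note cells, note 3 of each statement runs C#4, B3, A3.
Carrying that down a 2nd forward: G3 → F3 → Eb3 → Db3.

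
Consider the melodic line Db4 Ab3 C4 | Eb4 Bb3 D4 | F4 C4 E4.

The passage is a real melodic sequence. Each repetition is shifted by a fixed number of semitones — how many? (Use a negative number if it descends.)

2

The 3-note cells begin on Db4, Eb4, F4 — each up a 2nd from the last.
Db4 to Eb4 spans +2 semitones.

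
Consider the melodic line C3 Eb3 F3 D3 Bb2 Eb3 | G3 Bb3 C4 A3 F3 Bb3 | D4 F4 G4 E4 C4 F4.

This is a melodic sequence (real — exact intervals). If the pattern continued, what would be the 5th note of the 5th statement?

D5

Grouping in 6s, the 5th note of each cell is Bb2, F3, C4.
Extending up a 5th: G4 → D5.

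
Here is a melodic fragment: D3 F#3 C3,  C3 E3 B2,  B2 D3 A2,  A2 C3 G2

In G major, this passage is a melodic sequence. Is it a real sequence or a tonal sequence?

Every note is diatonic to G major.
Cell 1 has -6 semitones from note 2 to 3, but cell 2 has -5 — the interval quality changes while the contour stays the same, which is the hallmark of a tonal sequence.

tonal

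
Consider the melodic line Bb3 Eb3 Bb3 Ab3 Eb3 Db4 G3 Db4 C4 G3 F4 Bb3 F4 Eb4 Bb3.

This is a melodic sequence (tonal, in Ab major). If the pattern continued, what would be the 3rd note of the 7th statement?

G5

Grouping in 5s, the 3rd note of each cell is Bb3, Db4, F4.
Extending up a 3rd: Ab4 → C5 → Eb5 → G5.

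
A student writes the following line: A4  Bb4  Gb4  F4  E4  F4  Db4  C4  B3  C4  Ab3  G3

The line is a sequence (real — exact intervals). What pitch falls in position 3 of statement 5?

Bb2

With 4-note cells, note 3 of each statement runs Gb4, Db4, Ab3.
Extending down a 4th: Eb3 → Bb2.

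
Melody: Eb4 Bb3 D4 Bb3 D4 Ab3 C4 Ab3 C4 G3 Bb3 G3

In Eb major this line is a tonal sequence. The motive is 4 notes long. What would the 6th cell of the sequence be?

G3 D3 F3 D3

The 4-note cells begin on Eb4, D4, C4 — each down a 2nd from the last.
Continuing the starts: Bb3 → Ab3 → G3.
Statement 6 starts on G3 and keeps the same diatonic contour: G3 D3 F3 D3.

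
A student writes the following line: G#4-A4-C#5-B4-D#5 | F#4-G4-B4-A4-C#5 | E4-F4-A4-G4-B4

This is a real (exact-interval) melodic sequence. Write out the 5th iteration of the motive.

Taking 5-note groups, the heads are G#4, F#4, E4: the pattern moves down a 2nd.
Carrying on: D4 → C4.
So cell 5 is C4 Db4 F4 Eb4 G4.

C4 Db4 F4 Eb4 G4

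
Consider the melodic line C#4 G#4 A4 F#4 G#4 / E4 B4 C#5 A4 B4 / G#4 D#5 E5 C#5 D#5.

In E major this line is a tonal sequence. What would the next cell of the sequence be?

B4 F#5 G#5 E5 F#5

With a 5-note motive the entries are C#4, E4, G#4, each up a 3rd from the previous.
So cell 4 is B4 F#5 G#5 E5 F#5.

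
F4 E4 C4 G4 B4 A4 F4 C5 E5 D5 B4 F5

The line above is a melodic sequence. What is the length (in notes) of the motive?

4

12 notes total. Splitting into 3 groups of 4:
F4 E4 C4 G4 | B4 A4 F4 C5 | E5 D5 B4 F5
That's a consistent up a 4th shift per cell, and no other grouping gives one.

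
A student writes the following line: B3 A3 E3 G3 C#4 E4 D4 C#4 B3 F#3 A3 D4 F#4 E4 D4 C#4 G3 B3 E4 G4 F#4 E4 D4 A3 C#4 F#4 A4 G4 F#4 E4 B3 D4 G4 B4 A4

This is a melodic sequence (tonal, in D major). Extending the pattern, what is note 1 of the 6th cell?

G4

Grouping in 7s, the 1st note of each cell is B3, C#4, D4, E4, F#4.
From F#4, up a 2nd gives G4.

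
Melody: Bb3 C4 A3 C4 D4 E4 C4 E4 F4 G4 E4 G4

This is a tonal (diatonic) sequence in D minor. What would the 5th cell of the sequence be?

The 4-note cells begin on Bb3, D4, F4 — each up a 3rd from the last.
Carrying on: A4 → C5.
Statement 5 starts on C5 and keeps the same diatonic contour: C5 D5 Bb4 D5.

C5 D5 Bb4 D5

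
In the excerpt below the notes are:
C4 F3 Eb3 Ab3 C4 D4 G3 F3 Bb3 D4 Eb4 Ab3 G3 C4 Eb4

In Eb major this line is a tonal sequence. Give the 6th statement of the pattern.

With a 5-note motive the entries are C4, D4, Eb4, each up a 2nd from the previous.
Carrying on: F4 → G4 → Ab4.
From Ab4 the diatonic shape gives Ab4 D4 C4 F4 Ab4.

Ab4 D4 C4 F4 Ab4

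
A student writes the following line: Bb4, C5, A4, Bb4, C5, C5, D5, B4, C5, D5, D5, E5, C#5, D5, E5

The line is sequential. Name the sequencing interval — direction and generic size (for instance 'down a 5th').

up a 2nd

Taking 5-note groups, the heads are Bb4, C5, D5: the pattern moves up a 2nd.
From Bb4 to C5: up a 2nd.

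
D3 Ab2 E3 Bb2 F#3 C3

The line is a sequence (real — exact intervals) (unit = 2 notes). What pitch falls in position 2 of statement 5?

E3

Grouping in 2s, the 2nd note of each cell is Ab2, Bb2, C3.
Carrying that up a 2nd forward: D3 → E3.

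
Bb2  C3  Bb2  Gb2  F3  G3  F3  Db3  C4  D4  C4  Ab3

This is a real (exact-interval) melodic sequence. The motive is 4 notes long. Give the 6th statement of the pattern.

A5 B5 A5 F5

Unit = 4 notes; the statements start on Bb2, F3, C4, moving up a 5th each time.
Continuing the starts: G4 → D5 → A5.
So cell 6 is A5 B5 A5 F5.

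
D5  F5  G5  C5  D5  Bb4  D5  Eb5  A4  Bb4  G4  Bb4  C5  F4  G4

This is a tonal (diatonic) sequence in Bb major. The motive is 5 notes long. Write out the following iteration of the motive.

With a 5-note motive the entries are D5, Bb4, G4, each down a 3rd from the previous.
Statement 4 starts on Eb4 and keeps the same diatonic contour: Eb4 G4 A4 D4 Eb4.

Eb4 G4 A4 D4 Eb4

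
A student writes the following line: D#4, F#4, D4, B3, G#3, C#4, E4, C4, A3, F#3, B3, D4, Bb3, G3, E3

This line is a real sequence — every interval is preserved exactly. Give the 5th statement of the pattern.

With a 5-note motive the entries are D#4, C#4, B3, each down a 2nd from the previous.
Carrying on: A3 → G3.
So cell 5 is G3 Bb3 Gb3 Eb3 C3.

G3 Bb3 Gb3 Eb3 C3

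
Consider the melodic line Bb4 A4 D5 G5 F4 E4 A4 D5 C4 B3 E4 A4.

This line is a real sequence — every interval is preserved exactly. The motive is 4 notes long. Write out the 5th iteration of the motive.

Unit = 4 notes; the statements start on Bb4, F4, C4, moving down a 4th each time.
Continuing the starts: G3 → D3.
So cell 5 is D3 C#3 F#3 B3.

D3 C#3 F#3 B3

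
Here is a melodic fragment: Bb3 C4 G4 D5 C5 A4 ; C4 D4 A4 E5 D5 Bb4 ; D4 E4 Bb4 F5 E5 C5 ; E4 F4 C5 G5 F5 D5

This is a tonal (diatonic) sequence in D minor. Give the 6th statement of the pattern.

With a 6-note motive the entries are Bb3, C4, D4, E4, each up a 2nd from the previous.
Continuing the starts: F4 → G4.
So cell 6 is G4 A4 E5 Bb5 A5 F5.

G4 A4 E5 Bb5 A5 F5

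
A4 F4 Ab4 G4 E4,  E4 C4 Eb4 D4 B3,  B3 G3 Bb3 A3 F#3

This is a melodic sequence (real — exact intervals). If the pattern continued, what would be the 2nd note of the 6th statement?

Grouping in 5s, the 2nd note of each cell is F4, C4, G3.
Each moves down a 4th. Continuing: D3 → A2 → E2.

E2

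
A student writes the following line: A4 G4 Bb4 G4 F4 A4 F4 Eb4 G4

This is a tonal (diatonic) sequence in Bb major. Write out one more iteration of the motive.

The 3-note cells begin on A4, G4, F4 — each down a 2nd from the last.
Statement 4 starts on Eb4 and keeps the same diatonic contour: Eb4 D4 F4.

Eb4 D4 F4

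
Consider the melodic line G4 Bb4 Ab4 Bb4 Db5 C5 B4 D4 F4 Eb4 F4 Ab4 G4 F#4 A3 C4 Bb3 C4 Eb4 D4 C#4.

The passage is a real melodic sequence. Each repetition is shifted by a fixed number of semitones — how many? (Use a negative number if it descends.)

With a 7-note motive the entries are G4, D4, A3, each down a 4th from the previous.
G4→D4 is 62 − 67 = -5 semitones.

-5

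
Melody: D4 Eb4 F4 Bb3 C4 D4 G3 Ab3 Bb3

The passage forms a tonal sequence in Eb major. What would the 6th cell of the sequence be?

Unit = 3 notes; the statements start on D4, Bb3, G3, moving down a 3rd each time.
Extending down a 3rd: Eb3 → C3 → Ab2.
From Ab2 the diatonic shape gives Ab2 Bb2 C3.

Ab2 Bb2 C3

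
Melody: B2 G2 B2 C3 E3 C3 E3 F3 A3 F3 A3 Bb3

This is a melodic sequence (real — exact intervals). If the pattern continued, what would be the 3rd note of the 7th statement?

F5

With 4-note cells, note 3 of each statement runs B2, E3, A3.
Each moves up a 4th. Continuing: D4 → G4 → C5 → F5.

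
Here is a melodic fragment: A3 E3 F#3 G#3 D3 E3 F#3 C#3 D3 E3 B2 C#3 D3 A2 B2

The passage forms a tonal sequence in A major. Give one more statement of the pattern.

The 3-note cells begin on A3, G#3, F#3, E3, D3 — each down a 2nd from the last.
Statement 6 starts on C#3 and keeps the same diatonic contour: C#3 G#2 A2.

C#3 G#2 A2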